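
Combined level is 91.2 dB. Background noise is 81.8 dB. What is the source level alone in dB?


Given values:
  L_total = 91.2 dB, L_bg = 81.8 dB
Formula: L_source = 10 * log10(10^(L_total/10) - 10^(L_bg/10))
Convert to linear:
  10^(91.2/10) = 1318256738.5564
  10^(81.8/10) = 151356124.8436
Difference: 1318256738.5564 - 151356124.8436 = 1166900613.7128
L_source = 10 * log10(1166900613.7128) = 90.67

90.67 dB


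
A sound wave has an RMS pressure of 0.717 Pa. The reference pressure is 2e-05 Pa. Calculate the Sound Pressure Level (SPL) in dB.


Given values:
  p = 0.717 Pa
  p_ref = 2e-05 Pa
Formula: SPL = 20 * log10(p / p_ref)
Compute ratio: p / p_ref = 0.717 / 2e-05 = 35850
Compute log10: log10(35850) = 4.554489
Multiply: SPL = 20 * 4.554489 = 91.09

91.09 dB


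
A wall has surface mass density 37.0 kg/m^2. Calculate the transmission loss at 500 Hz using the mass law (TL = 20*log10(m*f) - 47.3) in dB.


Given values:
  m = 37.0 kg/m^2, f = 500 Hz
Formula: TL = 20 * log10(m * f) - 47.3
Compute m * f = 37.0 * 500 = 18500.0
Compute log10(18500.0) = 4.267172
Compute 20 * 4.267172 = 85.3434
TL = 85.3434 - 47.3 = 38.04

38.04 dB


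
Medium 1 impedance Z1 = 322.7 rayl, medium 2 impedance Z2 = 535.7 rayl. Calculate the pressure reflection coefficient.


Given values:
  Z1 = 322.7 rayl, Z2 = 535.7 rayl
Formula: R = (Z2 - Z1) / (Z2 + Z1)
Numerator: Z2 - Z1 = 535.7 - 322.7 = 213.0
Denominator: Z2 + Z1 = 535.7 + 322.7 = 858.4
R = 213.0 / 858.4 = 0.2481

0.2481


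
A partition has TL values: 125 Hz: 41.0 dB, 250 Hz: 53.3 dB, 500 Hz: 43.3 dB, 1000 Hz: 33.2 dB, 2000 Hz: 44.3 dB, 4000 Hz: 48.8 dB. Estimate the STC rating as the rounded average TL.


Given TL values at each frequency:
  125 Hz: 41.0 dB
  250 Hz: 53.3 dB
  500 Hz: 43.3 dB
  1000 Hz: 33.2 dB
  2000 Hz: 44.3 dB
  4000 Hz: 48.8 dB
Formula: STC ~ round(average of TL values)
Sum = 41.0 + 53.3 + 43.3 + 33.2 + 44.3 + 48.8 = 263.9
Average = 263.9 / 6 = 43.98
Rounded: 44

44


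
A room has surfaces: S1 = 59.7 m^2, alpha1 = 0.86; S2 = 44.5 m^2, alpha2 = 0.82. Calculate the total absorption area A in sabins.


Given surfaces:
  Surface 1: 59.7 * 0.86 = 51.342
  Surface 2: 44.5 * 0.82 = 36.49
Formula: A = sum(Si * alpha_i)
A = 51.342 + 36.49
A = 87.83

87.83 sabins


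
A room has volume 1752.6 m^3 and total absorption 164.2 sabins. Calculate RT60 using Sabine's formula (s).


Given values:
  V = 1752.6 m^3
  A = 164.2 sabins
Formula: RT60 = 0.161 * V / A
Numerator: 0.161 * 1752.6 = 282.1686
RT60 = 282.1686 / 164.2 = 1.718

1.718 s


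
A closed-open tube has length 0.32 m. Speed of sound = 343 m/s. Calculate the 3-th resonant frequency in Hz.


Given values:
  Tube type: closed-open, L = 0.32 m, c = 343 m/s, n = 3
Formula: f_n = (2n - 1) * c / (4 * L)
Compute 2n - 1 = 2*3 - 1 = 5
Compute 4 * L = 4 * 0.32 = 1.28
f = 5 * 343 / 1.28
f = 1339.84

1339.84 Hz


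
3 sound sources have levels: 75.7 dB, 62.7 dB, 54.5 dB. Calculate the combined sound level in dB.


Formula: L_total = 10 * log10( sum(10^(Li/10)) )
  Source 1: 10^(75.7/10) = 37153522.9097
  Source 2: 10^(62.7/10) = 1862087.1367
  Source 3: 10^(54.5/10) = 281838.2931
Sum of linear values = 39297448.3395
L_total = 10 * log10(39297448.3395) = 75.94

75.94 dB


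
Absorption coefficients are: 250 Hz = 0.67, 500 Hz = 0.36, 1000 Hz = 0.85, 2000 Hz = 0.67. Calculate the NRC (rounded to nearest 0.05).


Given values:
  a_250 = 0.67, a_500 = 0.36
  a_1000 = 0.85, a_2000 = 0.67
Formula: NRC = (a250 + a500 + a1000 + a2000) / 4
Sum = 0.67 + 0.36 + 0.85 + 0.67 = 2.55
NRC = 2.55 / 4 = 0.6375
Rounded to nearest 0.05: 0.65

0.65


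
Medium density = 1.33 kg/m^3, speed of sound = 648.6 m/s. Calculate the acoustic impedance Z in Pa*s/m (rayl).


Given values:
  rho = 1.33 kg/m^3
  c = 648.6 m/s
Formula: Z = rho * c
Z = 1.33 * 648.6
Z = 862.64

862.64 rayl


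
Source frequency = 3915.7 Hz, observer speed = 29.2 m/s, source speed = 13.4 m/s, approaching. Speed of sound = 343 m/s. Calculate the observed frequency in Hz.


Given values:
  f_s = 3915.7 Hz, v_o = 29.2 m/s, v_s = 13.4 m/s
  Direction: approaching
Formula: f_o = f_s * (c + v_o) / (c - v_s)
Numerator: c + v_o = 343 + 29.2 = 372.2
Denominator: c - v_s = 343 - 13.4 = 329.6
f_o = 3915.7 * 372.2 / 329.6 = 4421.79

4421.79 Hz


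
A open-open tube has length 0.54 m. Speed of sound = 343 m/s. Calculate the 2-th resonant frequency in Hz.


Given values:
  Tube type: open-open, L = 0.54 m, c = 343 m/s, n = 2
Formula: f_n = n * c / (2 * L)
Compute 2 * L = 2 * 0.54 = 1.08
f = 2 * 343 / 1.08
f = 635.19

635.19 Hz


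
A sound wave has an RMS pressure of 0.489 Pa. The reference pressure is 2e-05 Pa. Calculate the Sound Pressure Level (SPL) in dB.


Given values:
  p = 0.489 Pa
  p_ref = 2e-05 Pa
Formula: SPL = 20 * log10(p / p_ref)
Compute ratio: p / p_ref = 0.489 / 2e-05 = 24450
Compute log10: log10(24450) = 4.388279
Multiply: SPL = 20 * 4.388279 = 87.77

87.77 dB


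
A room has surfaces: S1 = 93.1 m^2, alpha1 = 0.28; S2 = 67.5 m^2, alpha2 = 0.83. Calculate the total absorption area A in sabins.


Given surfaces:
  Surface 1: 93.1 * 0.28 = 26.068
  Surface 2: 67.5 * 0.83 = 56.025
Formula: A = sum(Si * alpha_i)
A = 26.068 + 56.025
A = 82.09

82.09 sabins


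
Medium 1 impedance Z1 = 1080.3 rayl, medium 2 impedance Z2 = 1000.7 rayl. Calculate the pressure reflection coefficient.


Given values:
  Z1 = 1080.3 rayl, Z2 = 1000.7 rayl
Formula: R = (Z2 - Z1) / (Z2 + Z1)
Numerator: Z2 - Z1 = 1000.7 - 1080.3 = -79.6
Denominator: Z2 + Z1 = 1000.7 + 1080.3 = 2081.0
R = -79.6 / 2081.0 = -0.0383

-0.0383


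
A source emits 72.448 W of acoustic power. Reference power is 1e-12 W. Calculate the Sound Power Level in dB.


Given values:
  W = 72.448 W
  W_ref = 1e-12 W
Formula: SWL = 10 * log10(W / W_ref)
Compute ratio: W / W_ref = 72448000000000
Compute log10: log10(72448000000000) = 13.860026
Multiply: SWL = 10 * 13.860026 = 138.6

138.6 dB


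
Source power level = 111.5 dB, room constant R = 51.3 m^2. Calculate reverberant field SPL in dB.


Given values:
  Lw = 111.5 dB, R = 51.3 m^2
Formula: SPL = Lw + 10 * log10(4 / R)
Compute 4 / R = 4 / 51.3 = 0.077973
Compute 10 * log10(0.077973) = -11.0806
SPL = 111.5 + (-11.0806) = 100.42

100.42 dB


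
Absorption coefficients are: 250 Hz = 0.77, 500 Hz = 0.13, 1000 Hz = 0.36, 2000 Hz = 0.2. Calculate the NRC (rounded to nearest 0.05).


Given values:
  a_250 = 0.77, a_500 = 0.13
  a_1000 = 0.36, a_2000 = 0.2
Formula: NRC = (a250 + a500 + a1000 + a2000) / 4
Sum = 0.77 + 0.13 + 0.36 + 0.2 = 1.46
NRC = 1.46 / 4 = 0.365
Rounded to nearest 0.05: 0.35

0.35


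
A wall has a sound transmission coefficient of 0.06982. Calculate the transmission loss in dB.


Given values:
  tau = 0.06982
Formula: TL = 10 * log10(1 / tau)
Compute 1 / tau = 1 / 0.06982 = 14.3225
Compute log10(14.3225) = 1.156019
TL = 10 * 1.156019 = 11.56

11.56 dB


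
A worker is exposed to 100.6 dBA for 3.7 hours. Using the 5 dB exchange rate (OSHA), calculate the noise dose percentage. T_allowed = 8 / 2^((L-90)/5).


Given values:
  L = 100.6 dBA, T = 3.7 hours
Formula: T_allowed = 8 / 2^((L - 90) / 5)
Compute exponent: (100.6 - 90) / 5 = 2.12
Compute 2^(2.12) = 4.346939
T_allowed = 8 / 4.346939 = 1.840375 hours
Dose = (T / T_allowed) * 100
Dose = (3.7 / 1.840375) * 100 = 201.05

201.05 %


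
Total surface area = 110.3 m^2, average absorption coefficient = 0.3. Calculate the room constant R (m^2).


Given values:
  S = 110.3 m^2, alpha = 0.3
Formula: R = S * alpha / (1 - alpha)
Numerator: 110.3 * 0.3 = 33.09
Denominator: 1 - 0.3 = 0.7
R = 33.09 / 0.7 = 47.27

47.27 m^2


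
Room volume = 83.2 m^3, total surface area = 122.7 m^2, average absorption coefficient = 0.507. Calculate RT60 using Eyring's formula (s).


Given values:
  V = 83.2 m^3, S = 122.7 m^2, alpha = 0.507
Formula: RT60 = 0.161 * V / (-S * ln(1 - alpha))
Compute ln(1 - 0.507) = ln(0.493) = -0.707246
Denominator: -122.7 * -0.707246 = 86.7791
Numerator: 0.161 * 83.2 = 13.3952
RT60 = 13.3952 / 86.7791 = 0.154

0.154 s


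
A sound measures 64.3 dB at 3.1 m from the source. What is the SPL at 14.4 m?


Given values:
  SPL1 = 64.3 dB, r1 = 3.1 m, r2 = 14.4 m
Formula: SPL2 = SPL1 - 20 * log10(r2 / r1)
Compute ratio: r2 / r1 = 14.4 / 3.1 = 4.6452
Compute log10: log10(4.6452) = 0.667004
Compute drop: 20 * 0.667004 = 13.3401
SPL2 = 64.3 - 13.3401 = 50.96

50.96 dB


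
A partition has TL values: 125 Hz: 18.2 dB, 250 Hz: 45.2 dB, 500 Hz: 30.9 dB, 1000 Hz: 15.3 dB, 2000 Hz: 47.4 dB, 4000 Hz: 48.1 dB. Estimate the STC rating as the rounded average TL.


Given TL values at each frequency:
  125 Hz: 18.2 dB
  250 Hz: 45.2 dB
  500 Hz: 30.9 dB
  1000 Hz: 15.3 dB
  2000 Hz: 47.4 dB
  4000 Hz: 48.1 dB
Formula: STC ~ round(average of TL values)
Sum = 18.2 + 45.2 + 30.9 + 15.3 + 47.4 + 48.1 = 205.1
Average = 205.1 / 6 = 34.18
Rounded: 34

34


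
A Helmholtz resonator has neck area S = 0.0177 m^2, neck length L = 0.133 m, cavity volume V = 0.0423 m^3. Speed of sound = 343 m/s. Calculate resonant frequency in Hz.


Given values:
  S = 0.0177 m^2, L = 0.133 m, V = 0.0423 m^3, c = 343 m/s
Formula: f = (c / (2*pi)) * sqrt(S / (V * L))
Compute V * L = 0.0423 * 0.133 = 0.0056259
Compute S / (V * L) = 0.0177 / 0.0056259 = 3.1462
Compute sqrt(3.1462) = 1.773753
Compute c / (2*pi) = 343 / 6.283185 = 54.590148
f = 54.590148 * 1.773753 = 96.83

96.83 Hz


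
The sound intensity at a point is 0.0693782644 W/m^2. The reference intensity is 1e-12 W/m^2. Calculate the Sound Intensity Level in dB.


Given values:
  I = 0.0693782644 W/m^2
  I_ref = 1e-12 W/m^2
Formula: SIL = 10 * log10(I / I_ref)
Compute ratio: I / I_ref = 69378264400
Compute log10: log10(69378264400) = 10.841223
Multiply: SIL = 10 * 10.841223 = 108.41

108.41 dB


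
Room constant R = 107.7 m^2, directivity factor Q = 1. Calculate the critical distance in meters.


Given values:
  R = 107.7 m^2, Q = 1
Formula: d_c = 0.141 * sqrt(Q * R)
Compute Q * R = 1 * 107.7 = 107.7
Compute sqrt(107.7) = 10.3779
d_c = 0.141 * 10.3779 = 1.463

1.463 m


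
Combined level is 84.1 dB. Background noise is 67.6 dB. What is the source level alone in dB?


Given values:
  L_total = 84.1 dB, L_bg = 67.6 dB
Formula: L_source = 10 * log10(10^(L_total/10) - 10^(L_bg/10))
Convert to linear:
  10^(84.1/10) = 257039578.2769
  10^(67.6/10) = 5754399.3734
Difference: 257039578.2769 - 5754399.3734 = 251285178.9035
L_source = 10 * log10(251285178.9035) = 84.0

84.0 dB


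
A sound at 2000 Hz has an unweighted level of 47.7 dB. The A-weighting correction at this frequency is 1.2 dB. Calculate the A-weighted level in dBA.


Given values:
  SPL = 47.7 dB
  A-weighting at 2000 Hz = 1.2 dB
Formula: L_A = SPL + A_weight
L_A = 47.7 + (1.2)
L_A = 48.9

48.9 dBA


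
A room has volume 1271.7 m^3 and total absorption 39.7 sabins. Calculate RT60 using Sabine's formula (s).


Given values:
  V = 1271.7 m^3
  A = 39.7 sabins
Formula: RT60 = 0.161 * V / A
Numerator: 0.161 * 1271.7 = 204.7437
RT60 = 204.7437 / 39.7 = 5.157

5.157 s


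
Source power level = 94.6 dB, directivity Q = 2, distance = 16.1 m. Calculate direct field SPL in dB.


Given values:
  Lw = 94.6 dB, Q = 2, r = 16.1 m
Formula: SPL = Lw + 10 * log10(Q / (4 * pi * r^2))
Compute 4 * pi * r^2 = 4 * pi * 16.1^2 = 3257.3289
Compute Q / denom = 2 / 3257.3289 = 0.000614
Compute 10 * log10(0.000614) = -32.1183
SPL = 94.6 + (-32.1183) = 62.48

62.48 dB


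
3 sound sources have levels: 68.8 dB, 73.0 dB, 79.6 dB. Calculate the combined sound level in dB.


Formula: L_total = 10 * log10( sum(10^(Li/10)) )
  Source 1: 10^(68.8/10) = 7585775.7503
  Source 2: 10^(73.0/10) = 19952623.1497
  Source 3: 10^(79.6/10) = 91201083.9356
Sum of linear values = 118739482.8356
L_total = 10 * log10(118739482.8356) = 80.75

80.75 dB


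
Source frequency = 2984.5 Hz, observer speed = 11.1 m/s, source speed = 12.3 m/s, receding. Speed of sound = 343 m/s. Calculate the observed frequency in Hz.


Given values:
  f_s = 2984.5 Hz, v_o = 11.1 m/s, v_s = 12.3 m/s
  Direction: receding
Formula: f_o = f_s * (c - v_o) / (c + v_s)
Numerator: c - v_o = 343 - 11.1 = 331.9
Denominator: c + v_s = 343 + 12.3 = 355.3
f_o = 2984.5 * 331.9 / 355.3 = 2787.94

2787.94 Hz


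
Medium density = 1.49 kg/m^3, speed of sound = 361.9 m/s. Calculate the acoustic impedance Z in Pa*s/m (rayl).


Given values:
  rho = 1.49 kg/m^3
  c = 361.9 m/s
Formula: Z = rho * c
Z = 1.49 * 361.9
Z = 539.23

539.23 rayl


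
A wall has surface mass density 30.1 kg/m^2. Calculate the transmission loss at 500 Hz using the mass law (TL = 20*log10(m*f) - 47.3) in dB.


Given values:
  m = 30.1 kg/m^2, f = 500 Hz
Formula: TL = 20 * log10(m * f) - 47.3
Compute m * f = 30.1 * 500 = 15050.0
Compute log10(15050.0) = 4.177536
Compute 20 * 4.177536 = 83.5507
TL = 83.5507 - 47.3 = 36.25

36.25 dB


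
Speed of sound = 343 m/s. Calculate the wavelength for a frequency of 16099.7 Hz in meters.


Given values:
  c = 343 m/s, f = 16099.7 Hz
Formula: lambda = c / f
lambda = 343 / 16099.7
lambda = 0.0213

0.0213 m


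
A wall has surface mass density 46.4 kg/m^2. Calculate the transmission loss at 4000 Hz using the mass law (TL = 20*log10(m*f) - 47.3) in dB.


Given values:
  m = 46.4 kg/m^2, f = 4000 Hz
Formula: TL = 20 * log10(m * f) - 47.3
Compute m * f = 46.4 * 4000 = 185600.0
Compute log10(185600.0) = 5.268578
Compute 20 * 5.268578 = 105.3716
TL = 105.3716 - 47.3 = 58.07

58.07 dB


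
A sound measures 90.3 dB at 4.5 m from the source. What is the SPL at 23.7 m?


Given values:
  SPL1 = 90.3 dB, r1 = 4.5 m, r2 = 23.7 m
Formula: SPL2 = SPL1 - 20 * log10(r2 / r1)
Compute ratio: r2 / r1 = 23.7 / 4.5 = 5.2667
Compute log10: log10(5.2667) = 0.721539
Compute drop: 20 * 0.721539 = 14.4308
SPL2 = 90.3 - 14.4308 = 75.87

75.87 dB


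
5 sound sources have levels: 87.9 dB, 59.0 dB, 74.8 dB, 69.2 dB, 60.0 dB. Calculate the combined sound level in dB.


Formula: L_total = 10 * log10( sum(10^(Li/10)) )
  Source 1: 10^(87.9/10) = 616595001.8615
  Source 2: 10^(59.0/10) = 794328.2347
  Source 3: 10^(74.8/10) = 30199517.204
  Source 4: 10^(69.2/10) = 8317637.711
  Source 5: 10^(60.0/10) = 1000000.0
Sum of linear values = 656906485.0112
L_total = 10 * log10(656906485.0112) = 88.18

88.18 dB


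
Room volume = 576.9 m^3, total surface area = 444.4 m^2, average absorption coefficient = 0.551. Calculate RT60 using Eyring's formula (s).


Given values:
  V = 576.9 m^3, S = 444.4 m^2, alpha = 0.551
Formula: RT60 = 0.161 * V / (-S * ln(1 - alpha))
Compute ln(1 - 0.551) = ln(0.449) = -0.800732
Denominator: -444.4 * -0.800732 = 355.8453
Numerator: 0.161 * 576.9 = 92.8809
RT60 = 92.8809 / 355.8453 = 0.261

0.261 s


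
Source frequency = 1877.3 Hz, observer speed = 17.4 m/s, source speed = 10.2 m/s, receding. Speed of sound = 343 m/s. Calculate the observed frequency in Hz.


Given values:
  f_s = 1877.3 Hz, v_o = 17.4 m/s, v_s = 10.2 m/s
  Direction: receding
Formula: f_o = f_s * (c - v_o) / (c + v_s)
Numerator: c - v_o = 343 - 17.4 = 325.6
Denominator: c + v_s = 343 + 10.2 = 353.2
f_o = 1877.3 * 325.6 / 353.2 = 1730.6

1730.6 Hz


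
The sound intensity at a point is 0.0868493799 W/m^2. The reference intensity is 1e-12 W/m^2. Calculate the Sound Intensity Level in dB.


Given values:
  I = 0.0868493799 W/m^2
  I_ref = 1e-12 W/m^2
Formula: SIL = 10 * log10(I / I_ref)
Compute ratio: I / I_ref = 86849379900
Compute log10: log10(86849379900) = 10.938767
Multiply: SIL = 10 * 10.938767 = 109.39

109.39 dB


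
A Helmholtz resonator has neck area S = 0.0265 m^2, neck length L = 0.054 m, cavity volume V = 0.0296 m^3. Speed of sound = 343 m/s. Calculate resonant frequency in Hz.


Given values:
  S = 0.0265 m^2, L = 0.054 m, V = 0.0296 m^3, c = 343 m/s
Formula: f = (c / (2*pi)) * sqrt(S / (V * L))
Compute V * L = 0.0296 * 0.054 = 0.0015984
Compute S / (V * L) = 0.0265 / 0.0015984 = 16.5791
Compute sqrt(16.5791) = 4.071744
Compute c / (2*pi) = 343 / 6.283185 = 54.590148
f = 54.590148 * 4.071744 = 222.28

222.28 Hz


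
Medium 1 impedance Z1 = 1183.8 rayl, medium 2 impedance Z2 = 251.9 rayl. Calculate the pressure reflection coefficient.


Given values:
  Z1 = 1183.8 rayl, Z2 = 251.9 rayl
Formula: R = (Z2 - Z1) / (Z2 + Z1)
Numerator: Z2 - Z1 = 251.9 - 1183.8 = -931.9
Denominator: Z2 + Z1 = 251.9 + 1183.8 = 1435.7
R = -931.9 / 1435.7 = -0.6491

-0.6491


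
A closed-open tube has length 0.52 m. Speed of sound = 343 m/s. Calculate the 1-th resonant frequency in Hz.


Given values:
  Tube type: closed-open, L = 0.52 m, c = 343 m/s, n = 1
Formula: f_n = (2n - 1) * c / (4 * L)
Compute 2n - 1 = 2*1 - 1 = 1
Compute 4 * L = 4 * 0.52 = 2.08
f = 1 * 343 / 2.08
f = 164.9

164.9 Hz


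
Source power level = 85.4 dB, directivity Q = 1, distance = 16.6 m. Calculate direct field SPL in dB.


Given values:
  Lw = 85.4 dB, Q = 1, r = 16.6 m
Formula: SPL = Lw + 10 * log10(Q / (4 * pi * r^2))
Compute 4 * pi * r^2 = 4 * pi * 16.6^2 = 3462.7891
Compute Q / denom = 1 / 3462.7891 = 0.00028878
Compute 10 * log10(0.00028878) = -35.3943
SPL = 85.4 + (-35.3943) = 50.01

50.01 dB


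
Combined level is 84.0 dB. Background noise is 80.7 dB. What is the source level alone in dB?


Given values:
  L_total = 84.0 dB, L_bg = 80.7 dB
Formula: L_source = 10 * log10(10^(L_total/10) - 10^(L_bg/10))
Convert to linear:
  10^(84.0/10) = 251188643.151
  10^(80.7/10) = 117489755.494
Difference: 251188643.151 - 117489755.494 = 133698887.657
L_source = 10 * log10(133698887.657) = 81.26

81.26 dB


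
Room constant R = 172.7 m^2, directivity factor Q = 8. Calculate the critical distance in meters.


Given values:
  R = 172.7 m^2, Q = 8
Formula: d_c = 0.141 * sqrt(Q * R)
Compute Q * R = 8 * 172.7 = 1381.6
Compute sqrt(1381.6) = 37.1699
d_c = 0.141 * 37.1699 = 5.241

5.241 m


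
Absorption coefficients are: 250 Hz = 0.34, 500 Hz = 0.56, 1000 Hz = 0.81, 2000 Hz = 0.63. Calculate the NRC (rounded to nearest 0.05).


Given values:
  a_250 = 0.34, a_500 = 0.56
  a_1000 = 0.81, a_2000 = 0.63
Formula: NRC = (a250 + a500 + a1000 + a2000) / 4
Sum = 0.34 + 0.56 + 0.81 + 0.63 = 2.34
NRC = 2.34 / 4 = 0.585
Rounded to nearest 0.05: 0.6

0.6


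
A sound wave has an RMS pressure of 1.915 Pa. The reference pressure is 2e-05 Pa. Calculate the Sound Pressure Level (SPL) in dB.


Given values:
  p = 1.915 Pa
  p_ref = 2e-05 Pa
Formula: SPL = 20 * log10(p / p_ref)
Compute ratio: p / p_ref = 1.915 / 2e-05 = 95750
Compute log10: log10(95750) = 4.981139
Multiply: SPL = 20 * 4.981139 = 99.62

99.62 dB


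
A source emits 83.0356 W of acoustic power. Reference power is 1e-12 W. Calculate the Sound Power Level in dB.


Given values:
  W = 83.0356 W
  W_ref = 1e-12 W
Formula: SWL = 10 * log10(W / W_ref)
Compute ratio: W / W_ref = 83035600000000
Compute log10: log10(83035600000000) = 13.919264
Multiply: SWL = 10 * 13.919264 = 139.19

139.19 dB


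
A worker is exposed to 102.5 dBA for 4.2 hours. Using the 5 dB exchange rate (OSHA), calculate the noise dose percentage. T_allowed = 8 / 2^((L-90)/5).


Given values:
  L = 102.5 dBA, T = 4.2 hours
Formula: T_allowed = 8 / 2^((L - 90) / 5)
Compute exponent: (102.5 - 90) / 5 = 2.5
Compute 2^(2.5) = 5.656854
T_allowed = 8 / 5.656854 = 1.414214 hours
Dose = (T / T_allowed) * 100
Dose = (4.2 / 1.414214) * 100 = 296.98

296.98 %


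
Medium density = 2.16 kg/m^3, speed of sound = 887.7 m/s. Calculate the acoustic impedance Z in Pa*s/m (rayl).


Given values:
  rho = 2.16 kg/m^3
  c = 887.7 m/s
Formula: Z = rho * c
Z = 2.16 * 887.7
Z = 1917.43

1917.43 rayl


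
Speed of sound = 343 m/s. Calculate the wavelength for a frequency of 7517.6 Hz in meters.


Given values:
  c = 343 m/s, f = 7517.6 Hz
Formula: lambda = c / f
lambda = 343 / 7517.6
lambda = 0.0456

0.0456 m


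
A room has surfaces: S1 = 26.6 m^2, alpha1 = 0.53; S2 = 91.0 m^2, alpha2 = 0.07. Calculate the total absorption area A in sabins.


Given surfaces:
  Surface 1: 26.6 * 0.53 = 14.098
  Surface 2: 91.0 * 0.07 = 6.37
Formula: A = sum(Si * alpha_i)
A = 14.098 + 6.37
A = 20.47

20.47 sabins


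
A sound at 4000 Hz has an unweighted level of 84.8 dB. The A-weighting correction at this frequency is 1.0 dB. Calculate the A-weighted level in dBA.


Given values:
  SPL = 84.8 dB
  A-weighting at 4000 Hz = 1.0 dB
Formula: L_A = SPL + A_weight
L_A = 84.8 + (1.0)
L_A = 85.8

85.8 dBA


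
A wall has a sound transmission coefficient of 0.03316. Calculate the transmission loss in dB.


Given values:
  tau = 0.03316
Formula: TL = 10 * log10(1 / tau)
Compute 1 / tau = 1 / 0.03316 = 30.1568
Compute log10(30.1568) = 1.479385
TL = 10 * 1.479385 = 14.79

14.79 dB


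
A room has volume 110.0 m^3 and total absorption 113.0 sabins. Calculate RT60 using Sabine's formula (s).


Given values:
  V = 110.0 m^3
  A = 113.0 sabins
Formula: RT60 = 0.161 * V / A
Numerator: 0.161 * 110.0 = 17.71
RT60 = 17.71 / 113.0 = 0.157

0.157 s


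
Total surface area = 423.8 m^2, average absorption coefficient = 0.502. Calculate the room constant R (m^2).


Given values:
  S = 423.8 m^2, alpha = 0.502
Formula: R = S * alpha / (1 - alpha)
Numerator: 423.8 * 0.502 = 212.7476
Denominator: 1 - 0.502 = 0.498
R = 212.7476 / 0.498 = 427.2

427.2 m^2


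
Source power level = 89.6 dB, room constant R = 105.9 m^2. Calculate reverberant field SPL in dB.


Given values:
  Lw = 89.6 dB, R = 105.9 m^2
Formula: SPL = Lw + 10 * log10(4 / R)
Compute 4 / R = 4 / 105.9 = 0.037771
Compute 10 * log10(0.037771) = -14.2284
SPL = 89.6 + (-14.2284) = 75.37

75.37 dB


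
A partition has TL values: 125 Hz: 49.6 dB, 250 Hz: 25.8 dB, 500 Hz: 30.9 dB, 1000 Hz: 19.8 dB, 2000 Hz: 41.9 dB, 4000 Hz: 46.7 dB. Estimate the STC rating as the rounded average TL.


Given TL values at each frequency:
  125 Hz: 49.6 dB
  250 Hz: 25.8 dB
  500 Hz: 30.9 dB
  1000 Hz: 19.8 dB
  2000 Hz: 41.9 dB
  4000 Hz: 46.7 dB
Formula: STC ~ round(average of TL values)
Sum = 49.6 + 25.8 + 30.9 + 19.8 + 41.9 + 46.7 = 214.7
Average = 214.7 / 6 = 35.78
Rounded: 36

36


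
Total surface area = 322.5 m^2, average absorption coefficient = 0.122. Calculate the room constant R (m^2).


Given values:
  S = 322.5 m^2, alpha = 0.122
Formula: R = S * alpha / (1 - alpha)
Numerator: 322.5 * 0.122 = 39.345
Denominator: 1 - 0.122 = 0.878
R = 39.345 / 0.878 = 44.81

44.81 m^2


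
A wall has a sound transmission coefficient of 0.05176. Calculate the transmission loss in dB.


Given values:
  tau = 0.05176
Formula: TL = 10 * log10(1 / tau)
Compute 1 / tau = 1 / 0.05176 = 19.3199
Compute log10(19.3199) = 1.286005
TL = 10 * 1.286005 = 12.86

12.86 dB


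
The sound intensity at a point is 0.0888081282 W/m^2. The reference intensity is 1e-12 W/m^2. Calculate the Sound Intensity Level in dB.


Given values:
  I = 0.0888081282 W/m^2
  I_ref = 1e-12 W/m^2
Formula: SIL = 10 * log10(I / I_ref)
Compute ratio: I / I_ref = 88808128200
Compute log10: log10(88808128200) = 10.948453
Multiply: SIL = 10 * 10.948453 = 109.48

109.48 dB


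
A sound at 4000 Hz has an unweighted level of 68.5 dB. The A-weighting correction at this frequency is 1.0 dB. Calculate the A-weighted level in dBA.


Given values:
  SPL = 68.5 dB
  A-weighting at 4000 Hz = 1.0 dB
Formula: L_A = SPL + A_weight
L_A = 68.5 + (1.0)
L_A = 69.5

69.5 dBA


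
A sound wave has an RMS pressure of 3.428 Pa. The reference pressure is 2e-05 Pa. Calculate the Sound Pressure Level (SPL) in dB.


Given values:
  p = 3.428 Pa
  p_ref = 2e-05 Pa
Formula: SPL = 20 * log10(p / p_ref)
Compute ratio: p / p_ref = 3.428 / 2e-05 = 171400
Compute log10: log10(171400) = 5.234011
Multiply: SPL = 20 * 5.234011 = 104.68

104.68 dB


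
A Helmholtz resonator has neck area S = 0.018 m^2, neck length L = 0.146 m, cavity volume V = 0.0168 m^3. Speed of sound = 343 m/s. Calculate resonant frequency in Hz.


Given values:
  S = 0.018 m^2, L = 0.146 m, V = 0.0168 m^3, c = 343 m/s
Formula: f = (c / (2*pi)) * sqrt(S / (V * L))
Compute V * L = 0.0168 * 0.146 = 0.0024528
Compute S / (V * L) = 0.018 / 0.0024528 = 7.3386
Compute sqrt(7.3386) = 2.708985
Compute c / (2*pi) = 343 / 6.283185 = 54.590148
f = 54.590148 * 2.708985 = 147.88

147.88 Hz


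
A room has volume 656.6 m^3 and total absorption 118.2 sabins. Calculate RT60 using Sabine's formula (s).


Given values:
  V = 656.6 m^3
  A = 118.2 sabins
Formula: RT60 = 0.161 * V / A
Numerator: 0.161 * 656.6 = 105.7126
RT60 = 105.7126 / 118.2 = 0.894

0.894 s


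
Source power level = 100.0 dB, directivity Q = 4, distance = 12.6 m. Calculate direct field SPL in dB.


Given values:
  Lw = 100.0 dB, Q = 4, r = 12.6 m
Formula: SPL = Lw + 10 * log10(Q / (4 * pi * r^2))
Compute 4 * pi * r^2 = 4 * pi * 12.6^2 = 1995.037
Compute Q / denom = 4 / 1995.037 = 0.00200498
Compute 10 * log10(0.00200498) = -26.9789
SPL = 100.0 + (-26.9789) = 73.02

73.02 dB


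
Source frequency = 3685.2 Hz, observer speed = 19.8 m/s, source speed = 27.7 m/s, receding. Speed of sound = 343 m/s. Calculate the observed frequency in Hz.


Given values:
  f_s = 3685.2 Hz, v_o = 19.8 m/s, v_s = 27.7 m/s
  Direction: receding
Formula: f_o = f_s * (c - v_o) / (c + v_s)
Numerator: c - v_o = 343 - 19.8 = 323.2
Denominator: c + v_s = 343 + 27.7 = 370.7
f_o = 3685.2 * 323.2 / 370.7 = 3212.99

3212.99 Hz


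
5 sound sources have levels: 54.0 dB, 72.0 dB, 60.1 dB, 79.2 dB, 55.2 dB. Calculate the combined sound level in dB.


Formula: L_total = 10 * log10( sum(10^(Li/10)) )
  Source 1: 10^(54.0/10) = 251188.6432
  Source 2: 10^(72.0/10) = 15848931.9246
  Source 3: 10^(60.1/10) = 1023292.9923
  Source 4: 10^(79.2/10) = 83176377.1103
  Source 5: 10^(55.2/10) = 331131.1215
Sum of linear values = 100630921.7919
L_total = 10 * log10(100630921.7919) = 80.03

80.03 dB


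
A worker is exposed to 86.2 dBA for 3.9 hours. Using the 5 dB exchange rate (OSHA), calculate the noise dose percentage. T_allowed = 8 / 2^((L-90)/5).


Given values:
  L = 86.2 dBA, T = 3.9 hours
Formula: T_allowed = 8 / 2^((L - 90) / 5)
Compute exponent: (86.2 - 90) / 5 = -0.76
Compute 2^(-0.76) = 0.590496
T_allowed = 8 / 0.590496 = 13.547933 hours
Dose = (T / T_allowed) * 100
Dose = (3.9 / 13.547933) * 100 = 28.79

28.79 %


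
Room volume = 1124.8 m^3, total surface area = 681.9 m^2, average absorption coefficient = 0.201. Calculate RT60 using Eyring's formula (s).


Given values:
  V = 1124.8 m^3, S = 681.9 m^2, alpha = 0.201
Formula: RT60 = 0.161 * V / (-S * ln(1 - alpha))
Compute ln(1 - 0.201) = ln(0.799) = -0.224394
Denominator: -681.9 * -0.224394 = 153.0143
Numerator: 0.161 * 1124.8 = 181.0928
RT60 = 181.0928 / 153.0143 = 1.184

1.184 s


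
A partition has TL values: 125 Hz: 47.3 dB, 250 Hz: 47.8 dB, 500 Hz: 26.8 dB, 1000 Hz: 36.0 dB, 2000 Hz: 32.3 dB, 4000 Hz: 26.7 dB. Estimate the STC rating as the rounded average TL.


Given TL values at each frequency:
  125 Hz: 47.3 dB
  250 Hz: 47.8 dB
  500 Hz: 26.8 dB
  1000 Hz: 36.0 dB
  2000 Hz: 32.3 dB
  4000 Hz: 26.7 dB
Formula: STC ~ round(average of TL values)
Sum = 47.3 + 47.8 + 26.8 + 36.0 + 32.3 + 26.7 = 216.9
Average = 216.9 / 6 = 36.15
Rounded: 36

36


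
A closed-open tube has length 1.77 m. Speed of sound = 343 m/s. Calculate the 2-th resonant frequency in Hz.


Given values:
  Tube type: closed-open, L = 1.77 m, c = 343 m/s, n = 2
Formula: f_n = (2n - 1) * c / (4 * L)
Compute 2n - 1 = 2*2 - 1 = 3
Compute 4 * L = 4 * 1.77 = 7.08
f = 3 * 343 / 7.08
f = 145.34

145.34 Hz


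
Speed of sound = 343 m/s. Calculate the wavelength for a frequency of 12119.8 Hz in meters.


Given values:
  c = 343 m/s, f = 12119.8 Hz
Formula: lambda = c / f
lambda = 343 / 12119.8
lambda = 0.0283

0.0283 m


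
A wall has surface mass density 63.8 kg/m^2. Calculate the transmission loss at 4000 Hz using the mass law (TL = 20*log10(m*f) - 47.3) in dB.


Given values:
  m = 63.8 kg/m^2, f = 4000 Hz
Formula: TL = 20 * log10(m * f) - 47.3
Compute m * f = 63.8 * 4000 = 255200.0
Compute log10(255200.0) = 5.406881
Compute 20 * 5.406881 = 108.1376
TL = 108.1376 - 47.3 = 60.84

60.84 dB


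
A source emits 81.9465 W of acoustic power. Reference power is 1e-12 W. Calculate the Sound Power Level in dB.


Given values:
  W = 81.9465 W
  W_ref = 1e-12 W
Formula: SWL = 10 * log10(W / W_ref)
Compute ratio: W / W_ref = 81946500000000
Compute log10: log10(81946500000000) = 13.91353
Multiply: SWL = 10 * 13.91353 = 139.14

139.14 dB


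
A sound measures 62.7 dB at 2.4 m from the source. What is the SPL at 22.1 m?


Given values:
  SPL1 = 62.7 dB, r1 = 2.4 m, r2 = 22.1 m
Formula: SPL2 = SPL1 - 20 * log10(r2 / r1)
Compute ratio: r2 / r1 = 22.1 / 2.4 = 9.2083
Compute log10: log10(9.2083) = 0.964179
Compute drop: 20 * 0.964179 = 19.2836
SPL2 = 62.7 - 19.2836 = 43.42

43.42 dB


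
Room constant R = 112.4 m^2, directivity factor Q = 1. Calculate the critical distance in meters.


Given values:
  R = 112.4 m^2, Q = 1
Formula: d_c = 0.141 * sqrt(Q * R)
Compute Q * R = 1 * 112.4 = 112.4
Compute sqrt(112.4) = 10.6019
d_c = 0.141 * 10.6019 = 1.495

1.495 m


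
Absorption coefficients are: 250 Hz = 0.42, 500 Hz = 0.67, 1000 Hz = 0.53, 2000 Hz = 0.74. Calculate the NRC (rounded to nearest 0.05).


Given values:
  a_250 = 0.42, a_500 = 0.67
  a_1000 = 0.53, a_2000 = 0.74
Formula: NRC = (a250 + a500 + a1000 + a2000) / 4
Sum = 0.42 + 0.67 + 0.53 + 0.74 = 2.36
NRC = 2.36 / 4 = 0.59
Rounded to nearest 0.05: 0.6

0.6


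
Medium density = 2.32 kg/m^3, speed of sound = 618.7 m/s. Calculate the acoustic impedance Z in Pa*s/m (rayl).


Given values:
  rho = 2.32 kg/m^3
  c = 618.7 m/s
Formula: Z = rho * c
Z = 2.32 * 618.7
Z = 1435.38

1435.38 rayl


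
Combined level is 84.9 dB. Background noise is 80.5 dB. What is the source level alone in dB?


Given values:
  L_total = 84.9 dB, L_bg = 80.5 dB
Formula: L_source = 10 * log10(10^(L_total/10) - 10^(L_bg/10))
Convert to linear:
  10^(84.9/10) = 309029543.2514
  10^(80.5/10) = 112201845.4302
Difference: 309029543.2514 - 112201845.4302 = 196827697.8212
L_source = 10 * log10(196827697.8212) = 82.94

82.94 dB


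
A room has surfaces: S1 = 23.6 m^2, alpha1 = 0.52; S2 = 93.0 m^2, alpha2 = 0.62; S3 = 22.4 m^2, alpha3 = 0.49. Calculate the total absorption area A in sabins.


Given surfaces:
  Surface 1: 23.6 * 0.52 = 12.272
  Surface 2: 93.0 * 0.62 = 57.66
  Surface 3: 22.4 * 0.49 = 10.976
Formula: A = sum(Si * alpha_i)
A = 12.272 + 57.66 + 10.976
A = 80.91

80.91 sabins


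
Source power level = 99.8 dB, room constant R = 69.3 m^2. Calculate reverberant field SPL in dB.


Given values:
  Lw = 99.8 dB, R = 69.3 m^2
Formula: SPL = Lw + 10 * log10(4 / R)
Compute 4 / R = 4 / 69.3 = 0.05772
Compute 10 * log10(0.05772) = -12.3867
SPL = 99.8 + (-12.3867) = 87.41

87.41 dB


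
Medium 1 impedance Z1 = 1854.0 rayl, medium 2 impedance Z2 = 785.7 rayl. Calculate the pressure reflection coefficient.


Given values:
  Z1 = 1854.0 rayl, Z2 = 785.7 rayl
Formula: R = (Z2 - Z1) / (Z2 + Z1)
Numerator: Z2 - Z1 = 785.7 - 1854.0 = -1068.3
Denominator: Z2 + Z1 = 785.7 + 1854.0 = 2639.7
R = -1068.3 / 2639.7 = -0.4047

-0.4047


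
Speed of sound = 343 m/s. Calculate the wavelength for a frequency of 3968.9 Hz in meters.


Given values:
  c = 343 m/s, f = 3968.9 Hz
Formula: lambda = c / f
lambda = 343 / 3968.9
lambda = 0.0864

0.0864 m


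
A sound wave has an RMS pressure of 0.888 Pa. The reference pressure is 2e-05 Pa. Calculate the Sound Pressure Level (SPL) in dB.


Given values:
  p = 0.888 Pa
  p_ref = 2e-05 Pa
Formula: SPL = 20 * log10(p / p_ref)
Compute ratio: p / p_ref = 0.888 / 2e-05 = 44400
Compute log10: log10(44400) = 4.647383
Multiply: SPL = 20 * 4.647383 = 92.95

92.95 dB


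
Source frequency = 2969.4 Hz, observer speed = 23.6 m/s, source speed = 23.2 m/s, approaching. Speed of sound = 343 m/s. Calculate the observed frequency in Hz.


Given values:
  f_s = 2969.4 Hz, v_o = 23.6 m/s, v_s = 23.2 m/s
  Direction: approaching
Formula: f_o = f_s * (c + v_o) / (c - v_s)
Numerator: c + v_o = 343 + 23.6 = 366.6
Denominator: c - v_s = 343 - 23.2 = 319.8
f_o = 2969.4 * 366.6 / 319.8 = 3403.95

3403.95 Hz


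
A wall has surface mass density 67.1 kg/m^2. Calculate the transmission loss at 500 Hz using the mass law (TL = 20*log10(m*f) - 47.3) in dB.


Given values:
  m = 67.1 kg/m^2, f = 500 Hz
Formula: TL = 20 * log10(m * f) - 47.3
Compute m * f = 67.1 * 500 = 33550.0
Compute log10(33550.0) = 4.525693
Compute 20 * 4.525693 = 90.5139
TL = 90.5139 - 47.3 = 43.21

43.21 dB


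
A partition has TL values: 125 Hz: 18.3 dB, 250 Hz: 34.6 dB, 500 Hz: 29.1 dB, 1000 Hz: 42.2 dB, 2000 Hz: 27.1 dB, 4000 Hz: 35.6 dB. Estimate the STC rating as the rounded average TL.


Given TL values at each frequency:
  125 Hz: 18.3 dB
  250 Hz: 34.6 dB
  500 Hz: 29.1 dB
  1000 Hz: 42.2 dB
  2000 Hz: 27.1 dB
  4000 Hz: 35.6 dB
Formula: STC ~ round(average of TL values)
Sum = 18.3 + 34.6 + 29.1 + 42.2 + 27.1 + 35.6 = 186.9
Average = 186.9 / 6 = 31.15
Rounded: 31

31


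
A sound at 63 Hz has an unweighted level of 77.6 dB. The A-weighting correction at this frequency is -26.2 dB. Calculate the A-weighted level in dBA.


Given values:
  SPL = 77.6 dB
  A-weighting at 63 Hz = -26.2 dB
Formula: L_A = SPL + A_weight
L_A = 77.6 + (-26.2)
L_A = 51.4

51.4 dBA


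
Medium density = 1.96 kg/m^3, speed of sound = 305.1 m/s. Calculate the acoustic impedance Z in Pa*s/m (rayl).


Given values:
  rho = 1.96 kg/m^3
  c = 305.1 m/s
Formula: Z = rho * c
Z = 1.96 * 305.1
Z = 598.0

598.0 rayl


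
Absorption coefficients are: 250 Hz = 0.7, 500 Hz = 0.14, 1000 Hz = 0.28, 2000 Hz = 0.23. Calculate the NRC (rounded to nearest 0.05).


Given values:
  a_250 = 0.7, a_500 = 0.14
  a_1000 = 0.28, a_2000 = 0.23
Formula: NRC = (a250 + a500 + a1000 + a2000) / 4
Sum = 0.7 + 0.14 + 0.28 + 0.23 = 1.35
NRC = 1.35 / 4 = 0.3375
Rounded to nearest 0.05: 0.35

0.35


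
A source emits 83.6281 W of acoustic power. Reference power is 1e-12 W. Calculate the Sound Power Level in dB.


Given values:
  W = 83.6281 W
  W_ref = 1e-12 W
Formula: SWL = 10 * log10(W / W_ref)
Compute ratio: W / W_ref = 83628100000000
Compute log10: log10(83628100000000) = 13.922352
Multiply: SWL = 10 * 13.922352 = 139.22

139.22 dB


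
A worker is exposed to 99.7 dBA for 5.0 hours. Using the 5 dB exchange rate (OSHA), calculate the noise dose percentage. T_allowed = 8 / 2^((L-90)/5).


Given values:
  L = 99.7 dBA, T = 5.0 hours
Formula: T_allowed = 8 / 2^((L - 90) / 5)
Compute exponent: (99.7 - 90) / 5 = 1.94
Compute 2^(1.94) = 3.837056
T_allowed = 8 / 3.837056 = 2.084932 hours
Dose = (T / T_allowed) * 100
Dose = (5.0 / 2.084932) * 100 = 239.82

239.82 %


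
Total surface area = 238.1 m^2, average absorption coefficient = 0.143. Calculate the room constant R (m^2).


Given values:
  S = 238.1 m^2, alpha = 0.143
Formula: R = S * alpha / (1 - alpha)
Numerator: 238.1 * 0.143 = 34.0483
Denominator: 1 - 0.143 = 0.857
R = 34.0483 / 0.857 = 39.73

39.73 m^2


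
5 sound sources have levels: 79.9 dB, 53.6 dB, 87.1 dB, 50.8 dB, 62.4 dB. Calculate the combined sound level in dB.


Formula: L_total = 10 * log10( sum(10^(Li/10)) )
  Source 1: 10^(79.9/10) = 97723722.0956
  Source 2: 10^(53.6/10) = 229086.7653
  Source 3: 10^(87.1/10) = 512861383.9914
  Source 4: 10^(50.8/10) = 120226.4435
  Source 5: 10^(62.4/10) = 1737800.8287
Sum of linear values = 612672220.1245
L_total = 10 * log10(612672220.1245) = 87.87

87.87 dB


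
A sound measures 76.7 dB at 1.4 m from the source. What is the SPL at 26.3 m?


Given values:
  SPL1 = 76.7 dB, r1 = 1.4 m, r2 = 26.3 m
Formula: SPL2 = SPL1 - 20 * log10(r2 / r1)
Compute ratio: r2 / r1 = 26.3 / 1.4 = 18.7857
Compute log10: log10(18.7857) = 1.273827
Compute drop: 20 * 1.273827 = 25.4765
SPL2 = 76.7 - 25.4765 = 51.22

51.22 dB


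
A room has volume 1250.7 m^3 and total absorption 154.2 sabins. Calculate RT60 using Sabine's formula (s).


Given values:
  V = 1250.7 m^3
  A = 154.2 sabins
Formula: RT60 = 0.161 * V / A
Numerator: 0.161 * 1250.7 = 201.3627
RT60 = 201.3627 / 154.2 = 1.306

1.306 s


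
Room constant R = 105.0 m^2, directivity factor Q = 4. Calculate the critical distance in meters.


Given values:
  R = 105.0 m^2, Q = 4
Formula: d_c = 0.141 * sqrt(Q * R)
Compute Q * R = 4 * 105.0 = 420.0
Compute sqrt(420.0) = 20.4939
d_c = 0.141 * 20.4939 = 2.89

2.89 m


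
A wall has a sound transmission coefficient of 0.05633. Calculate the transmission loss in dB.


Given values:
  tau = 0.05633
Formula: TL = 10 * log10(1 / tau)
Compute 1 / tau = 1 / 0.05633 = 17.7525
Compute log10(17.7525) = 1.24926
TL = 10 * 1.24926 = 12.49

12.49 dB


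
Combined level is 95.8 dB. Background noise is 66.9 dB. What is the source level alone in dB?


Given values:
  L_total = 95.8 dB, L_bg = 66.9 dB
Formula: L_source = 10 * log10(10^(L_total/10) - 10^(L_bg/10))
Convert to linear:
  10^(95.8/10) = 3801893963.2056
  10^(66.9/10) = 4897788.1937
Difference: 3801893963.2056 - 4897788.1937 = 3796996175.0119
L_source = 10 * log10(3796996175.0119) = 95.79

95.79 dB


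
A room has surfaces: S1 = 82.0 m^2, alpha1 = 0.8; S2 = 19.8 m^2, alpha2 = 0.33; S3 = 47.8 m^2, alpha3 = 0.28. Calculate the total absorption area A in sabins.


Given surfaces:
  Surface 1: 82.0 * 0.8 = 65.6
  Surface 2: 19.8 * 0.33 = 6.534
  Surface 3: 47.8 * 0.28 = 13.384
Formula: A = sum(Si * alpha_i)
A = 65.6 + 6.534 + 13.384
A = 85.52

85.52 sabins


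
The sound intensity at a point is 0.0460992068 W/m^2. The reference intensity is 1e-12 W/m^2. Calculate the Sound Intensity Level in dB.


Given values:
  I = 0.0460992068 W/m^2
  I_ref = 1e-12 W/m^2
Formula: SIL = 10 * log10(I / I_ref)
Compute ratio: I / I_ref = 46099206800
Compute log10: log10(46099206800) = 10.663693
Multiply: SIL = 10 * 10.663693 = 106.64

106.64 dB


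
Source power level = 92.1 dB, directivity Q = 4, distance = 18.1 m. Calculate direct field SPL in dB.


Given values:
  Lw = 92.1 dB, Q = 4, r = 18.1 m
Formula: SPL = Lw + 10 * log10(Q / (4 * pi * r^2))
Compute 4 * pi * r^2 = 4 * pi * 18.1^2 = 4116.8687
Compute Q / denom = 4 / 4116.8687 = 0.00097161
Compute 10 * log10(0.00097161) = -30.1251
SPL = 92.1 + (-30.1251) = 61.97

61.97 dB


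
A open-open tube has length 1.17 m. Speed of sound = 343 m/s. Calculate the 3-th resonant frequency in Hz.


Given values:
  Tube type: open-open, L = 1.17 m, c = 343 m/s, n = 3
Formula: f_n = n * c / (2 * L)
Compute 2 * L = 2 * 1.17 = 2.34
f = 3 * 343 / 2.34
f = 439.74

439.74 Hz


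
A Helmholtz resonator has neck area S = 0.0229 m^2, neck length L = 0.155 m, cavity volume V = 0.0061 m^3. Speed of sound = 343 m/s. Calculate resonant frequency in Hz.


Given values:
  S = 0.0229 m^2, L = 0.155 m, V = 0.0061 m^3, c = 343 m/s
Formula: f = (c / (2*pi)) * sqrt(S / (V * L))
Compute V * L = 0.0061 * 0.155 = 0.0009455
Compute S / (V * L) = 0.0229 / 0.0009455 = 24.22
Compute sqrt(24.22) = 4.921382
Compute c / (2*pi) = 343 / 6.283185 = 54.590148
f = 54.590148 * 4.921382 = 268.66

268.66 Hz


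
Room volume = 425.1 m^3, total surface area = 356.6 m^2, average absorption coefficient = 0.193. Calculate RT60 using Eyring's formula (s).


Given values:
  V = 425.1 m^3, S = 356.6 m^2, alpha = 0.193
Formula: RT60 = 0.161 * V / (-S * ln(1 - alpha))
Compute ln(1 - 0.193) = ln(0.807) = -0.214432
Denominator: -356.6 * -0.214432 = 76.4665
Numerator: 0.161 * 425.1 = 68.4411
RT60 = 68.4411 / 76.4665 = 0.895

0.895 s


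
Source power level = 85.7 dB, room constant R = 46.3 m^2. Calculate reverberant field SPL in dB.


Given values:
  Lw = 85.7 dB, R = 46.3 m^2
Formula: SPL = Lw + 10 * log10(4 / R)
Compute 4 / R = 4 / 46.3 = 0.086393
Compute 10 * log10(0.086393) = -10.6352
SPL = 85.7 + (-10.6352) = 75.06

75.06 dB


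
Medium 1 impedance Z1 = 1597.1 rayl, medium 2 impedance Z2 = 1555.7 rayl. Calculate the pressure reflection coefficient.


Given values:
  Z1 = 1597.1 rayl, Z2 = 1555.7 rayl
Formula: R = (Z2 - Z1) / (Z2 + Z1)
Numerator: Z2 - Z1 = 1555.7 - 1597.1 = -41.4
Denominator: Z2 + Z1 = 1555.7 + 1597.1 = 3152.8
R = -41.4 / 3152.8 = -0.0131

-0.0131
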